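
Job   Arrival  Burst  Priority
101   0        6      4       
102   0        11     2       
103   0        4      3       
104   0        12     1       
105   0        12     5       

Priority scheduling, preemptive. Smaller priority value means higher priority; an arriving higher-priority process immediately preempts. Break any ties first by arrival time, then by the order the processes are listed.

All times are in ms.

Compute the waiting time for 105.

33

Timeline: | 104 0-12 | 102 12-23 | 103 23-27 | 101 27-33 | 105 33-45 |
Completion: 101=33  102=23  103=27  104=12  105=45
Turnaround (C−A): 101=33  102=23  103=27  104=12  105=45
Waiting(105) = turnaround − burst = 45 − 12 = 33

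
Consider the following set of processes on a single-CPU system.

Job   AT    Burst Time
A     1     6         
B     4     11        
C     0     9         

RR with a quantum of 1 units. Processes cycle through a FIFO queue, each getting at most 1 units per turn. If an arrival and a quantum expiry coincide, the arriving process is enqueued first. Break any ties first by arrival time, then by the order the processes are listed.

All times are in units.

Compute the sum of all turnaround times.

Schedule: | C 0-1 | A 1-2 | C 2-3 | A 3-4 | C 4-5 | B 5-6 | A 6-7 | C 7-8 | B 8-9 | A 9-10 | C 10-11 | B 11-12 | A 12-13 | C 13-14 | B 14-15 | A 15-16 | C 16-17 | B 17-18 | C 18-19 | B 19-20 | C 20-21 | B 21-26 |
Completion: A=16  B=26  C=21
Turnaround (C−A): A=15  B=22  C=21
Turnaround = completion − arrival: A=15, B=22, C=21
Total turnaround = 15 + 22 + 21 = 58

58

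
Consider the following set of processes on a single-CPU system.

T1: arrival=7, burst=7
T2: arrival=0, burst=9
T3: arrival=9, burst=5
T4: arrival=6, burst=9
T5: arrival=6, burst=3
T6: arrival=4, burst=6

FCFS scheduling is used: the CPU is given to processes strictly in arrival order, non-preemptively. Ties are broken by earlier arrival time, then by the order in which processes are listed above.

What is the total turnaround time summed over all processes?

116

Gantt: | T2 0-9 | T6 9-15 | T4 15-24 | T5 24-27 | T1 27-34 | T3 34-39 |
Completion: T1=34  T2=9  T3=39  T4=24  T5=27  T6=15
Turnaround (C−A): T1=27  T2=9  T3=30  T4=18  T5=21  T6=11
Turnaround = completion − arrival: T1=27, T2=9, T3=30, T4=18, T5=21, T6=11
Total turnaround = 27 + 9 + 30 + 18 + 21 + 11 = 116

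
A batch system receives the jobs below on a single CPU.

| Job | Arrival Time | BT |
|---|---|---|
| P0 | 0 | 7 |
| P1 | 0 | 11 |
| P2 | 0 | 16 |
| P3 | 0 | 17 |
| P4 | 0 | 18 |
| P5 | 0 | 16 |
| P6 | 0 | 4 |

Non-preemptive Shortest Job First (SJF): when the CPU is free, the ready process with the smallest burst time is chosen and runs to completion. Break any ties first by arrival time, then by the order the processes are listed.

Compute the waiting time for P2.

Timeline: | P6 0-4 | P0 4-11 | P1 11-22 | P2 22-38 | P5 38-54 | P3 54-71 | P4 71-89 |
Completion: P0=11  P1=22  P2=38  P3=71  P4=89  P5=54  P6=4
Turnaround (C−A): P0=11  P1=22  P2=38  P3=71  P4=89  P5=54  P6=4
Waiting(P2) = turnaround − burst = 38 − 16 = 22

22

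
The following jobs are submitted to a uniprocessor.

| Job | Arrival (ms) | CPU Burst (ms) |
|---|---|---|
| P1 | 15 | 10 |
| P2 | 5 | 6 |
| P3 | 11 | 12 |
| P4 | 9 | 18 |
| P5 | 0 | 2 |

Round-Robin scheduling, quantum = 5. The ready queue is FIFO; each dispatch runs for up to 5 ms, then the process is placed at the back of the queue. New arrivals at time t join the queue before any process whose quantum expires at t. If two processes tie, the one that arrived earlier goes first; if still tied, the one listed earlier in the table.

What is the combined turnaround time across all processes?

Timeline: | P5 0-2 | idle 2-5 | P2 5-10 | P4 10-15 | P2 15-16 | P3 16-21 | P1 21-26 | P4 26-31 | P3 31-36 | P1 36-41 | P4 41-46 | P3 46-48 | P4 48-51 |
Completion: P1=41  P2=16  P3=48  P4=51  P5=2
Turnaround (C−A): P1=26  P2=11  P3=37  P4=42  P5=2
Turnaround = completion − arrival: P1=26, P2=11, P3=37, P4=42, P5=2
Total turnaround = 26 + 11 + 37 + 42 + 2 = 118

118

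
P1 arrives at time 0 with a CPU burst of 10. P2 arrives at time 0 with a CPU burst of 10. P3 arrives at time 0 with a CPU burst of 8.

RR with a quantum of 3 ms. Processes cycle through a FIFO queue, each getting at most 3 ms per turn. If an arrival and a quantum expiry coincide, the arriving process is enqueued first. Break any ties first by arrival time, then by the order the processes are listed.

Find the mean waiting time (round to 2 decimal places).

Timeline: | P1 0-3 | P2 3-6 | P3 6-9 | P1 9-12 | P2 12-15 | P3 15-18 | P1 18-21 | P2 21-24 | P3 24-26 | P1 26-27 | P2 27-28 |
Completion: P1=27  P2=28  P3=26
Turnaround (C−A): P1=27  P2=28  P3=26
Waiting times: P1=17, P2=18, P3=18
Average waiting = (17+18+18) / 3 = 53/3 = 17.67

17.67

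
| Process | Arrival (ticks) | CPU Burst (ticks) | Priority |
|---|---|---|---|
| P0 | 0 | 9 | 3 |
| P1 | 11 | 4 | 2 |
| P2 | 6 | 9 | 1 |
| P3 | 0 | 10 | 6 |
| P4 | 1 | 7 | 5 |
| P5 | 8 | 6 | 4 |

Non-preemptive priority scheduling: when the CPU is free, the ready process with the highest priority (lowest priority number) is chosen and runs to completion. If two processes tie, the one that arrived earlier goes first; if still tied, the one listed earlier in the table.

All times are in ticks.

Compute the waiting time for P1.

7

Schedule: | P0 0-9 | P2 9-18 | P1 18-22 | P5 22-28 | P4 28-35 | P3 35-45 |
Completion: P0=9  P1=22  P2=18  P3=45  P4=35  P5=28
Waiting(P1) = turnaround − burst = 11 − 4 = 7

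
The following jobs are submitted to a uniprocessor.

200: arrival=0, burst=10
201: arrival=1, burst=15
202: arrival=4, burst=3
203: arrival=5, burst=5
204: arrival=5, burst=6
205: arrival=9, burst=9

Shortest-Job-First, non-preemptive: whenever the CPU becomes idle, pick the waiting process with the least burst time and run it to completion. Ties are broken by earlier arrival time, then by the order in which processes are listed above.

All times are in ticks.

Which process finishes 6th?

201

Gantt: | 200 0-10 | 202 10-13 | 203 13-18 | 204 18-24 | 205 24-33 | 201 33-48 |
Completion: 200=10  201=48  202=13  203=18  204=24  205=33
Finish order: 200 → 202 → 203 → 204 → 205 → 201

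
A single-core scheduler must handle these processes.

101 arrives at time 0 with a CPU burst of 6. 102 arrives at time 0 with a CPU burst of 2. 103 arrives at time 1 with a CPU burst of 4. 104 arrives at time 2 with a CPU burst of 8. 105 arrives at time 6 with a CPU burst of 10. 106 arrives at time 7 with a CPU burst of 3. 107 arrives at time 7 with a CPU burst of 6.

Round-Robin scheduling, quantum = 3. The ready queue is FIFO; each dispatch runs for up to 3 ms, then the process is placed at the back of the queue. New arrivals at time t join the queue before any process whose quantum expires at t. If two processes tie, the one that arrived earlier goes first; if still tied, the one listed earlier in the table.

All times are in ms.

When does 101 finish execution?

Gantt: | 101 0-3 | 102 3-5 | 103 5-8 | 104 8-11 | 101 11-14 | 105 14-17 | 106 17-20 | 107 20-23 | 103 23-24 | 104 24-27 | 105 27-30 | 107 30-33 | 104 33-35 | 105 35-39 |
Completion: 101=14  102=5  103=24  104=35  105=39  106=20  107=33

14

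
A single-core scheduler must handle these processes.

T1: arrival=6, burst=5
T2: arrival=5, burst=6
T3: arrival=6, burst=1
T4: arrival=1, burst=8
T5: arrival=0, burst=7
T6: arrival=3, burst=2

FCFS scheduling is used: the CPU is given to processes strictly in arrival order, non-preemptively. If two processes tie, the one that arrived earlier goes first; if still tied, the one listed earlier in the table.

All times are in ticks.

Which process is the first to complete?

Gantt: | T5 0-7 | T4 7-15 | T6 15-17 | T2 17-23 | T1 23-28 | T3 28-29 |
Completion: T1=28  T2=23  T3=29  T4=15  T5=7  T6=17
Turnaround (C−A): T1=22  T2=18  T3=23  T4=14  T5=7  T6=14
Finish order: T5 → T4 → T6 → T2 → T1 → T3

T5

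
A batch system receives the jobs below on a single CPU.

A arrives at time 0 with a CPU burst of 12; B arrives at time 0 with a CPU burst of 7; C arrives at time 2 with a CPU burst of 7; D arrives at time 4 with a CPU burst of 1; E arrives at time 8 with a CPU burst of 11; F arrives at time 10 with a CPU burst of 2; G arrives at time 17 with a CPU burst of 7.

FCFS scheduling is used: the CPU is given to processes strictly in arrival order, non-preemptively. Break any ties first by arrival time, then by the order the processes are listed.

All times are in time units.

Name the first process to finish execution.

Gantt: | A 0-12 | B 12-19 | C 19-26 | D 26-27 | E 27-38 | F 38-40 | G 40-47 |
Completion: A=12  B=19  C=26  D=27  E=38  F=40  G=47
Finish order: A → B → C → D → E → F → G

A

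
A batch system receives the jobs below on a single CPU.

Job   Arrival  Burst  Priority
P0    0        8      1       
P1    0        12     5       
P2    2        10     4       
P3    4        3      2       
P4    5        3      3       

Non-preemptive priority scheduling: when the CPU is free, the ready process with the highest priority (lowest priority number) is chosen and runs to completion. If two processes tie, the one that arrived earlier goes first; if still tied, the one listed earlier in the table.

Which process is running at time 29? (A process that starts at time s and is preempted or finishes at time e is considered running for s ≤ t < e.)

Timeline: | P0 0-8 | P3 8-11 | P4 11-14 | P2 14-24 | P1 24-36 |
Completion: P0=8  P1=36  P2=24  P3=11  P4=14
Turnaround (C−A): P0=8  P1=36  P2=22  P3=7  P4=9

P1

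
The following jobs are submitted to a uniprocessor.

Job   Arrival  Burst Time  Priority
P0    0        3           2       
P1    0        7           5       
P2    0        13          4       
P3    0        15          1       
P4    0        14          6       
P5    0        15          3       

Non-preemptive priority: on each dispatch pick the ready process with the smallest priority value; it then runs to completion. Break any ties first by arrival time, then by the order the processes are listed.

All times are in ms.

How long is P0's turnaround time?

Timeline: | P3 0-15 | P0 15-18 | P5 18-33 | P2 33-46 | P1 46-53 | P4 53-67 |
Completion: P0=18  P1=53  P2=46  P3=15  P4=67  P5=33
Turnaround (C−A): P0=18  P1=53  P2=46  P3=15  P4=67  P5=33
Turnaround(P0) = completion − arrival = 18 − 0 = 18

18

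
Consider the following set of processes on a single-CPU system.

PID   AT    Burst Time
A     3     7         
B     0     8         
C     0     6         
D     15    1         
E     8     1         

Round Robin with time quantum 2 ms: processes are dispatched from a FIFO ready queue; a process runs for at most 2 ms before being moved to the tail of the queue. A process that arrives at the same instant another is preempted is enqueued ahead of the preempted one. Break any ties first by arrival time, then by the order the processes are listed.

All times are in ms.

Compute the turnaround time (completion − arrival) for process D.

5

Schedule: | B 0-2 | C 2-4 | B 4-6 | A 6-8 | C 8-10 | B 10-12 | E 12-13 | A 13-15 | C 15-17 | B 17-19 | D 19-20 | A 20-23 |
Completion: A=23  B=19  C=17  D=20  E=13
Turnaround (C−A): A=20  B=19  C=17  D=5  E=5
Turnaround(D) = completion − arrival = 20 − 15 = 5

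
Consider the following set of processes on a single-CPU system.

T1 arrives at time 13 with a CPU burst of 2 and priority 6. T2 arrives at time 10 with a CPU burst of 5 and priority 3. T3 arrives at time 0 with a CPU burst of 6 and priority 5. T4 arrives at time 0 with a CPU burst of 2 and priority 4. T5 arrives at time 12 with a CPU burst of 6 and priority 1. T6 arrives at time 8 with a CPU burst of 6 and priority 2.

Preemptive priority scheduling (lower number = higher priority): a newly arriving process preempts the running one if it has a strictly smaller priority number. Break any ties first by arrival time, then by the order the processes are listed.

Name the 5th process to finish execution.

T2

Gantt: | T4 0-2 | T3 2-8 | T6 8-12 | T5 12-18 | T6 18-20 | T2 20-25 | T1 25-27 |
Completion: T1=27  T2=25  T3=8  T4=2  T5=18  T6=20
Turnaround (C−A): T1=14  T2=15  T3=8  T4=2  T5=6  T6=12
Finish order: T4 → T3 → T5 → T6 → T2 → T1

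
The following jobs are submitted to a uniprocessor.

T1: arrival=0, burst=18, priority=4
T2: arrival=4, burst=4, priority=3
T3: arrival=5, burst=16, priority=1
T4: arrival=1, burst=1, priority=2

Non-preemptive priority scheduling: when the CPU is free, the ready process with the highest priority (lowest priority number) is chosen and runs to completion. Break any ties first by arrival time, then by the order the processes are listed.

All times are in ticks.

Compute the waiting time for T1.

0

Gantt: | T1 0-18 | T3 18-34 | T4 34-35 | T2 35-39 |
Completion: T1=18  T2=39  T3=34  T4=35
Turnaround (C−A): T1=18  T2=35  T3=29  T4=34
Waiting(T1) = turnaround − burst = 18 − 18 = 0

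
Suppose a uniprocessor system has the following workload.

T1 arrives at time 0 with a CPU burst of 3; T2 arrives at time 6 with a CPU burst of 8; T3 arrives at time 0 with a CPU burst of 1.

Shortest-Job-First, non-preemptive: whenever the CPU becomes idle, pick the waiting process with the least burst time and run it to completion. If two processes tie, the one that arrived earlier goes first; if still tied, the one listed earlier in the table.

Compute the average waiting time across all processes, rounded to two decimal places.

0.33

Gantt: | T3 0-1 | T1 1-4 | idle 4-6 | T2 6-14 |
Completion: T1=4  T2=14  T3=1
Turnaround (C−A): T1=4  T2=8  T3=1
Waiting times: T1=1, T2=0, T3=0
Average waiting = (1+0+0) / 3 = 1/3 = 0.33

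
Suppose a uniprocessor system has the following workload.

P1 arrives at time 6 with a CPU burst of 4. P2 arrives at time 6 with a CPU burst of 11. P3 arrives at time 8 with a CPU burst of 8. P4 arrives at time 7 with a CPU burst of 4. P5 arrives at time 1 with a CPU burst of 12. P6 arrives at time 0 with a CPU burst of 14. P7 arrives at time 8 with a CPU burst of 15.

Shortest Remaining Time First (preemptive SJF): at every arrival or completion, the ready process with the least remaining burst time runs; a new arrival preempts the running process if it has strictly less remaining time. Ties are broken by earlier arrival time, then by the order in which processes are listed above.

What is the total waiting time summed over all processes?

Gantt: | P6 0-1 | P5 1-6 | P1 6-10 | P4 10-14 | P5 14-21 | P3 21-29 | P2 29-40 | P6 40-53 | P7 53-68 |
Completion: P1=10  P2=40  P3=29  P4=14  P5=21  P6=53  P7=68
Turnaround (C−A): P1=4  P2=34  P3=21  P4=7  P5=20  P6=53  P7=60
Waiting = turnaround − burst: P1=0, P2=23, P3=13, P4=3, P5=8, P6=39, P7=45
Total waiting = 0 + 23 + 13 + 3 + 8 + 39 + 45 = 131

131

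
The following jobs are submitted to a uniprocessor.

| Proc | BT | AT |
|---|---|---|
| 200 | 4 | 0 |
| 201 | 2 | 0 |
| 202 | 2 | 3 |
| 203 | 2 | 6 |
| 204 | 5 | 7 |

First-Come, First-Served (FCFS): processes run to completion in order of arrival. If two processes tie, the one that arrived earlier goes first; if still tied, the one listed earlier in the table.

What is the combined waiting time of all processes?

Schedule: | 200 0-4 | 201 4-6 | 202 6-8 | 203 8-10 | 204 10-15 |
Completion: 200=4  201=6  202=8  203=10  204=15
Turnaround (C−A): 200=4  201=6  202=5  203=4  204=8
Waiting = turnaround − burst: 200=0, 201=4, 202=3, 203=2, 204=3
Total waiting = 0 + 4 + 3 + 2 + 3 = 12

12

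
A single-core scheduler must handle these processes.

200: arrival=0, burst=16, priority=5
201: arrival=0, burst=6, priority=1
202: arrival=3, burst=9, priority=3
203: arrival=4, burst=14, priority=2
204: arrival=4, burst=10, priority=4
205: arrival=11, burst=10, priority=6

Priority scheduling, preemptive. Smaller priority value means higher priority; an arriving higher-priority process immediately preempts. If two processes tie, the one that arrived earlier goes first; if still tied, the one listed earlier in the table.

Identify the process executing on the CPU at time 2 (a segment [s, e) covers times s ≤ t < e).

Schedule: | 201 0-6 | 203 6-20 | 202 20-29 | 204 29-39 | 200 39-55 | 205 55-65 |
Completion: 200=55  201=6  202=29  203=20  204=39  205=65

201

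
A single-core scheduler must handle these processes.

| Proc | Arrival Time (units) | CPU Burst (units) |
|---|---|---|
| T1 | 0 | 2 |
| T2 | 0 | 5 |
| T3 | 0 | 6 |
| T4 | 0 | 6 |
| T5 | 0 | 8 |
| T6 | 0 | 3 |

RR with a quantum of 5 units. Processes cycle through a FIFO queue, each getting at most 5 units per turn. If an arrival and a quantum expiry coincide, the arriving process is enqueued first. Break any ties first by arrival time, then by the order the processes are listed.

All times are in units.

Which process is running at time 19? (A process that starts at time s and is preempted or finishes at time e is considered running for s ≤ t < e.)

Gantt: | T1 0-2 | T2 2-7 | T3 7-12 | T4 12-17 | T5 17-22 | T6 22-25 | T3 25-26 | T4 26-27 | T5 27-30 |
Completion: T1=2  T2=7  T3=26  T4=27  T5=30  T6=25
Turnaround (C−A): T1=2  T2=7  T3=26  T4=27  T5=30  T6=25

T5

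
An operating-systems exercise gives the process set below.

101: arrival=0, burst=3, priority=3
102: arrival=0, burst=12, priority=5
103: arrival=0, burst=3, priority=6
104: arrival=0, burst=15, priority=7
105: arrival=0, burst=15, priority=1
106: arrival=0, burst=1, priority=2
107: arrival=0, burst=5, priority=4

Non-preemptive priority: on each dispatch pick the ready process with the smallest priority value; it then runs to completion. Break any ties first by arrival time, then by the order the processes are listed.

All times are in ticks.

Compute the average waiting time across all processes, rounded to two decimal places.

Timeline: | 105 0-15 | 106 15-16 | 101 16-19 | 107 19-24 | 102 24-36 | 103 36-39 | 104 39-54 |
Completion: 101=19  102=36  103=39  104=54  105=15  106=16  107=24
Turnaround (C−A): 101=19  102=36  103=39  104=54  105=15  106=16  107=24
Waiting times: 101=16, 102=24, 103=36, 104=39, 105=0, 106=15, 107=19
Average waiting = (16+24+36+39+0+15+19) / 7 = 149/7 = 21.29

21.29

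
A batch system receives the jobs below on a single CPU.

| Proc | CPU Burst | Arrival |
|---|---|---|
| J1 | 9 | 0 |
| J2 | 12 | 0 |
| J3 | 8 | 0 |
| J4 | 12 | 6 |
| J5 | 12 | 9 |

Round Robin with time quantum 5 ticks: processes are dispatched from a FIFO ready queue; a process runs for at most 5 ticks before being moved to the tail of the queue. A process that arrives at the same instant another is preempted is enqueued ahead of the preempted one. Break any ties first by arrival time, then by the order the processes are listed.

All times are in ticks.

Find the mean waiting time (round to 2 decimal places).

28.20

Timeline: | J1 0-5 | J2 5-10 | J3 10-15 | J1 15-19 | J4 19-24 | J5 24-29 | J2 29-34 | J3 34-37 | J4 37-42 | J5 42-47 | J2 47-49 | J4 49-51 | J5 51-53 |
Completion: J1=19  J2=49  J3=37  J4=51  J5=53
Turnaround (C−A): J1=19  J2=49  J3=37  J4=45  J5=44
Waiting times: J1=10, J2=37, J3=29, J4=33, J5=32
Average waiting = (10+37+29+33+32) / 5 = 141/5 = 28.20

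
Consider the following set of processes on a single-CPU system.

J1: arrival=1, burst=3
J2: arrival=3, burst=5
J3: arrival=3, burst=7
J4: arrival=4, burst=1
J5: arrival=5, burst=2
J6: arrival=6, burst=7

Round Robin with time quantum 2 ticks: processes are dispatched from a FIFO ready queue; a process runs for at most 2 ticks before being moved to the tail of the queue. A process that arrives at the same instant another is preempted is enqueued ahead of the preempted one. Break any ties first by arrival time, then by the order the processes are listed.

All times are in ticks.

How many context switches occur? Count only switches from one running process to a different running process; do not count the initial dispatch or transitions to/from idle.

Schedule: | idle 0-1 | J1 1-3 | J2 3-5 | J3 5-7 | J1 7-8 | J4 8-9 | J5 9-11 | J2 11-13 | J6 13-15 | J3 15-17 | J2 17-18 | J6 18-20 | J3 20-22 | J6 22-24 | J3 24-25 | J6 25-26 |
Completion: J1=8  J2=18  J3=25  J4=9  J5=11  J6=26
Turnaround (C−A): J1=7  J2=15  J3=22  J4=5  J5=6  J6=20

14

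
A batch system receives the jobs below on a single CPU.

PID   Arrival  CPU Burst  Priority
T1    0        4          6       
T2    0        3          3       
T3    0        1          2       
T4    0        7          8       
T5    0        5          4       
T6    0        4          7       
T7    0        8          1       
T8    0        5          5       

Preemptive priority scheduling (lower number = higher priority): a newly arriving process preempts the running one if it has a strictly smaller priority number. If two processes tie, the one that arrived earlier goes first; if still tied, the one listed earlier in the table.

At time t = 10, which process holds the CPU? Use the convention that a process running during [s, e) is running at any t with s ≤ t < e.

Timeline: | T7 0-8 | T3 8-9 | T2 9-12 | T5 12-17 | T8 17-22 | T1 22-26 | T6 26-30 | T4 30-37 |
Completion: T1=26  T2=12  T3=9  T4=37  T5=17  T6=30  T7=8  T8=22

T2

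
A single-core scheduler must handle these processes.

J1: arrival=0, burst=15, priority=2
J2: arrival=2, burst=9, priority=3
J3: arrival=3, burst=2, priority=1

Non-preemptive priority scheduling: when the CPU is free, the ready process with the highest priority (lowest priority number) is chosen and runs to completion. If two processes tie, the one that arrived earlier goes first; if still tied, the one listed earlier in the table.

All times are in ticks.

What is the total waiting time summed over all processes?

27

Schedule: | J1 0-15 | J3 15-17 | J2 17-26 |
Completion: J1=15  J2=26  J3=17
Waiting = turnaround − burst: J1=0, J2=15, J3=12
Total waiting = 0 + 15 + 12 = 27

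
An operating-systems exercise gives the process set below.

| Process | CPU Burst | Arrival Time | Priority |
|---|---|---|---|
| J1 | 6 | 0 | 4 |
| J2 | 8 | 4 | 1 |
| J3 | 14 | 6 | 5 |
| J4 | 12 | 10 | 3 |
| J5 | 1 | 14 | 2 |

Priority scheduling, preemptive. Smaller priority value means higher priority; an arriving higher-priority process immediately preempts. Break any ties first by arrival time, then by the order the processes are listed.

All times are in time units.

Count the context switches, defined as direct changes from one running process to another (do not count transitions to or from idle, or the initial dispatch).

6

Gantt: | J1 0-4 | J2 4-12 | J4 12-14 | J5 14-15 | J4 15-25 | J1 25-27 | J3 27-41 |
Completion: J1=27  J2=12  J3=41  J4=25  J5=15
Turnaround (C−A): J1=27  J2=8  J3=35  J4=15  J5=1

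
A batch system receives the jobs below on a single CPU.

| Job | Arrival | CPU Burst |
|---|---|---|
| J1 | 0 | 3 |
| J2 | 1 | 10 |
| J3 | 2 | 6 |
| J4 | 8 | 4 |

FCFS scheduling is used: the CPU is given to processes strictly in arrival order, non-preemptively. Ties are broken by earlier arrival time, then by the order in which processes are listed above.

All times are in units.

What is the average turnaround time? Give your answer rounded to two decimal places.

11.75

Gantt: | J1 0-3 | J2 3-13 | J3 13-19 | J4 19-23 |
Completion: J1=3  J2=13  J3=19  J4=23
Turnaround (C−A): J1=3  J2=12  J3=17  J4=15
Turnaround times: J1=3, J2=12, J3=17, J4=15
Average turnaround = (3+12+17+15) / 4 = 47/4 = 11.75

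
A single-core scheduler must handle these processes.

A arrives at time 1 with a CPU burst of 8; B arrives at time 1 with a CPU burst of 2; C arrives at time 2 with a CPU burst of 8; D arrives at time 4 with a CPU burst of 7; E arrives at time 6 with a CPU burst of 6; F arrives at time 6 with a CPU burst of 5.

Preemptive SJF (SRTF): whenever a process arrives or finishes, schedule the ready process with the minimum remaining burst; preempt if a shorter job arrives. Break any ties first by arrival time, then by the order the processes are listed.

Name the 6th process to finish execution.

Timeline: | idle 0-1 | B 1-3 | A 3-11 | F 11-16 | E 16-22 | D 22-29 | C 29-37 |
Completion: A=11  B=3  C=37  D=29  E=22  F=16
Turnaround (C−A): A=10  B=2  C=35  D=25  E=16  F=10
Finish order: B → A → F → E → D → C

C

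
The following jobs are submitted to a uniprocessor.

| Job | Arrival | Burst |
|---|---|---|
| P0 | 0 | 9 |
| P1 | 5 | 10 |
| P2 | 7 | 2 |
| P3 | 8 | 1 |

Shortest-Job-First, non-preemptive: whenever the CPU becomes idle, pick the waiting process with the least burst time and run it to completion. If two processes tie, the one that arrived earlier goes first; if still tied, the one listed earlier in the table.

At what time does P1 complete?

Timeline: | P0 0-9 | P3 9-10 | P2 10-12 | P1 12-22 |
Completion: P0=9  P1=22  P2=12  P3=10

22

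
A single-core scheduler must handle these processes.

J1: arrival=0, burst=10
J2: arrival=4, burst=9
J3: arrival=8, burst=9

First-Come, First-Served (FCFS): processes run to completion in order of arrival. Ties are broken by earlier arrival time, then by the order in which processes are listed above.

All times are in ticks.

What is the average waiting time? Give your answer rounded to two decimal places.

5.67

Timeline: | J1 0-10 | J2 10-19 | J3 19-28 |
Completion: J1=10  J2=19  J3=28
Waiting times: J1=0, J2=6, J3=11
Average waiting = (0+6+11) / 3 = 17/3 = 5.67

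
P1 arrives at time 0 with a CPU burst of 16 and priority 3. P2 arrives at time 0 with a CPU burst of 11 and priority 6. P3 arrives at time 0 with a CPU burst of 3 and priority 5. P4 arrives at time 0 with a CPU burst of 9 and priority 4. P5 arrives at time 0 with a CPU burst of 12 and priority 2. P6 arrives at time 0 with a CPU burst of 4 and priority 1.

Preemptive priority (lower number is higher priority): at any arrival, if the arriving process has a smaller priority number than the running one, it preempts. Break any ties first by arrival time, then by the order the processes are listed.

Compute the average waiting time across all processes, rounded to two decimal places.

Gantt: | P6 0-4 | P5 4-16 | P1 16-32 | P4 32-41 | P3 41-44 | P2 44-55 |
Completion: P1=32  P2=55  P3=44  P4=41  P5=16  P6=4
Turnaround (C−A): P1=32  P2=55  P3=44  P4=41  P5=16  P6=4
Waiting times: P1=16, P2=44, P3=41, P4=32, P5=4, P6=0
Average waiting = (16+44+41+32+4+0) / 6 = 137/6 = 22.83

22.83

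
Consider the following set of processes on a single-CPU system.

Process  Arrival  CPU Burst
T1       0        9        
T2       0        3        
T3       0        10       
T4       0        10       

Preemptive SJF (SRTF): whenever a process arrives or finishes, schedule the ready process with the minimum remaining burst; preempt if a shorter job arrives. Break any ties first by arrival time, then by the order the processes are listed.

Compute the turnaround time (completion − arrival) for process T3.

Timeline: | T2 0-3 | T1 3-12 | T3 12-22 | T4 22-32 |
Completion: T1=12  T2=3  T3=22  T4=32
Turnaround(T3) = completion − arrival = 22 − 0 = 22

22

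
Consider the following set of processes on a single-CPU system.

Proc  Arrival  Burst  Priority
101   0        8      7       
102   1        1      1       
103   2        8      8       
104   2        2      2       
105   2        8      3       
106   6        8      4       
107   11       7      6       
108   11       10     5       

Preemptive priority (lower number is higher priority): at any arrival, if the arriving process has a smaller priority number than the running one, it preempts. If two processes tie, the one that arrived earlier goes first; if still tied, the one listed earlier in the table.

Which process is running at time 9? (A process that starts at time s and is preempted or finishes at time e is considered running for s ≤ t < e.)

Schedule: | 101 0-1 | 102 1-2 | 104 2-4 | 105 4-12 | 106 12-20 | 108 20-30 | 107 30-37 | 101 37-44 | 103 44-52 |
Completion: 101=44  102=2  103=52  104=4  105=12  106=20  107=37  108=30

105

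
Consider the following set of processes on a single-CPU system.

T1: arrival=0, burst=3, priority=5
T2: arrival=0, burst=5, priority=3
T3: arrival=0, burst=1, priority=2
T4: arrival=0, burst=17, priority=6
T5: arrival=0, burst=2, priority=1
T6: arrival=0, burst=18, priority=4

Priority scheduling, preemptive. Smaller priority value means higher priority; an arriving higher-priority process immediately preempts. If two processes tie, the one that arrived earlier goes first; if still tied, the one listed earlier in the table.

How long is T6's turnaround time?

Timeline: | T5 0-2 | T3 2-3 | T2 3-8 | T6 8-26 | T1 26-29 | T4 29-46 |
Completion: T1=29  T2=8  T3=3  T4=46  T5=2  T6=26
Turnaround (C−A): T1=29  T2=8  T3=3  T4=46  T5=2  T6=26
Turnaround(T6) = completion − arrival = 26 − 0 = 26

26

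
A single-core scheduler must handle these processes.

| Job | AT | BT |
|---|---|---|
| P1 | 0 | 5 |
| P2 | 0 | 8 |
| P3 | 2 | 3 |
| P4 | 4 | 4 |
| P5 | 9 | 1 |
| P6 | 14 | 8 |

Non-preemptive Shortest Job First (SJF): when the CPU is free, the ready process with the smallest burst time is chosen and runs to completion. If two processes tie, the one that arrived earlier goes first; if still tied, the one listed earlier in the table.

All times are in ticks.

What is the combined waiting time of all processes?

Timeline: | P1 0-5 | P3 5-8 | P4 8-12 | P5 12-13 | P2 13-21 | P6 21-29 |
Completion: P1=5  P2=21  P3=8  P4=12  P5=13  P6=29
Waiting = turnaround − burst: P1=0, P2=13, P3=3, P4=4, P5=3, P6=7
Total waiting = 0 + 13 + 3 + 4 + 3 + 7 = 30

30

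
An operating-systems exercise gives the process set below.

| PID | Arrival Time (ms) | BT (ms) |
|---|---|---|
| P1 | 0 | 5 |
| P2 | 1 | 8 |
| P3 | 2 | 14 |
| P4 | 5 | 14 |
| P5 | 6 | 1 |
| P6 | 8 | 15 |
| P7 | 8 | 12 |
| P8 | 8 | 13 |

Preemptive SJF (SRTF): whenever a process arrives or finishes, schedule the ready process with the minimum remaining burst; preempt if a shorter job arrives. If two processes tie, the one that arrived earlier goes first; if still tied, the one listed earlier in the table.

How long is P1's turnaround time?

Timeline: | P1 0-5 | P2 5-6 | P5 6-7 | P2 7-14 | P7 14-26 | P8 26-39 | P3 39-53 | P4 53-67 | P6 67-82 |
Completion: P1=5  P2=14  P3=53  P4=67  P5=7  P6=82  P7=26  P8=39
Turnaround (C−A): P1=5  P2=13  P3=51  P4=62  P5=1  P6=74  P7=18  P8=31
Turnaround(P1) = completion − arrival = 5 − 0 = 5

5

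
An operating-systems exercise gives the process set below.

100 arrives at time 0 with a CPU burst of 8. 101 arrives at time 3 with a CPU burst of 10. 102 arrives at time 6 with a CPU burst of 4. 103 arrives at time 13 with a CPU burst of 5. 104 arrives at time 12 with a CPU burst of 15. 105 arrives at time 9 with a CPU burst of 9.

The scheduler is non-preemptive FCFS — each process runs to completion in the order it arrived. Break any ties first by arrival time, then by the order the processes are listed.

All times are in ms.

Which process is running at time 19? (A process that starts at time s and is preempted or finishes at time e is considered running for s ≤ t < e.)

102

Gantt: | 100 0-8 | 101 8-18 | 102 18-22 | 105 22-31 | 104 31-46 | 103 46-51 |
Completion: 100=8  101=18  102=22  103=51  104=46  105=31
Turnaround (C−A): 100=8  101=15  102=16  103=38  104=34  105=22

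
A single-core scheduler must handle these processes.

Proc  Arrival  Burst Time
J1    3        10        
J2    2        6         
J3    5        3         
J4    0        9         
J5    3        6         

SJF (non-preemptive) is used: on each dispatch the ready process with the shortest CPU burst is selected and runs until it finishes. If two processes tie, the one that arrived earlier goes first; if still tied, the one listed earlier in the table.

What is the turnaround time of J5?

21

Gantt: | J4 0-9 | J3 9-12 | J2 12-18 | J5 18-24 | J1 24-34 |
Completion: J1=34  J2=18  J3=12  J4=9  J5=24
Turnaround (C−A): J1=31  J2=16  J3=7  J4=9  J5=21
Turnaround(J5) = completion − arrival = 24 − 3 = 21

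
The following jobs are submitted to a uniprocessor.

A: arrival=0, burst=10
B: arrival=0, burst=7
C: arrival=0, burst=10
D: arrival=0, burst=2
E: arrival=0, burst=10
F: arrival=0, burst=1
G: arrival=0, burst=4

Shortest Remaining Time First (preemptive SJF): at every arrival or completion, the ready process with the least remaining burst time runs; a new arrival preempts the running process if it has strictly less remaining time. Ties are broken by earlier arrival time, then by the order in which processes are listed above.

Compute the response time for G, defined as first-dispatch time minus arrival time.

Schedule: | F 0-1 | D 1-3 | G 3-7 | B 7-14 | A 14-24 | C 24-34 | E 34-44 |
Completion: A=24  B=14  C=34  D=3  E=44  F=1  G=7
Response(G) = first start − arrival = 3 − 0 = 3

3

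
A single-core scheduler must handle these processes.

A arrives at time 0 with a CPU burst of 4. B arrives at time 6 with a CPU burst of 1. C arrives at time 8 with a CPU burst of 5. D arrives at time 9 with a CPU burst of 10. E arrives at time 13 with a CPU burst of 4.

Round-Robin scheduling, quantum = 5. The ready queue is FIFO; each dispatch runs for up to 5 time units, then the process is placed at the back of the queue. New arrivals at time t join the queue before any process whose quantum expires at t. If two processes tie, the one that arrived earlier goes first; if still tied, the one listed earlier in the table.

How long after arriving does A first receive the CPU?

Gantt: | A 0-4 | idle 4-6 | B 6-7 | idle 7-8 | C 8-13 | D 13-18 | E 18-22 | D 22-27 |
Completion: A=4  B=7  C=13  D=27  E=22
Response(A) = first start − arrival = 0 − 0 = 0

0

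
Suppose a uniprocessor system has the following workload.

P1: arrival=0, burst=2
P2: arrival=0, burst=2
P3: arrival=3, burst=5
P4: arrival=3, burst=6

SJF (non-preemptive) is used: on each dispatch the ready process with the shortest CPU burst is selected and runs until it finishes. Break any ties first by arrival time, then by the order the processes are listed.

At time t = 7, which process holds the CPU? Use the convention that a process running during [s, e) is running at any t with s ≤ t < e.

Schedule: | P1 0-2 | P2 2-4 | P3 4-9 | P4 9-15 |
Completion: P1=2  P2=4  P3=9  P4=15

P3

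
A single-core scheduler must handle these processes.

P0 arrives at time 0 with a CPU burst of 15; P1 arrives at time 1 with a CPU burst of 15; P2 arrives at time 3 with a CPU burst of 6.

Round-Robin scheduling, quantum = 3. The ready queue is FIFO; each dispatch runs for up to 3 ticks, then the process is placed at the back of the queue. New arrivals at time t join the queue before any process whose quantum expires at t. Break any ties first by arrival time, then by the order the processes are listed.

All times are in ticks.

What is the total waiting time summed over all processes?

Timeline: | P0 0-3 | P1 3-6 | P2 6-9 | P0 9-12 | P1 12-15 | P2 15-18 | P0 18-21 | P1 21-24 | P0 24-27 | P1 27-30 | P0 30-33 | P1 33-36 |
Completion: P0=33  P1=36  P2=18
Waiting = turnaround − burst: P0=18, P1=20, P2=9
Total waiting = 18 + 20 + 9 = 47

47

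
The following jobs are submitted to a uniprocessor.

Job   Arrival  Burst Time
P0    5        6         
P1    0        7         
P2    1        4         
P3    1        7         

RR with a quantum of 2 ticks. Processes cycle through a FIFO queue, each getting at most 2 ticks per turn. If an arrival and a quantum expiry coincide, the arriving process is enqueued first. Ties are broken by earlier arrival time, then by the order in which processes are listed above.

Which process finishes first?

P2

Timeline: | P1 0-2 | P2 2-4 | P3 4-6 | P1 6-8 | P2 8-10 | P0 10-12 | P3 12-14 | P1 14-16 | P0 16-18 | P3 18-20 | P1 20-21 | P0 21-23 | P3 23-24 |
Completion: P0=23  P1=21  P2=10  P3=24
Turnaround (C−A): P0=18  P1=21  P2=9  P3=23
Finish order: P2 → P1 → P0 → P3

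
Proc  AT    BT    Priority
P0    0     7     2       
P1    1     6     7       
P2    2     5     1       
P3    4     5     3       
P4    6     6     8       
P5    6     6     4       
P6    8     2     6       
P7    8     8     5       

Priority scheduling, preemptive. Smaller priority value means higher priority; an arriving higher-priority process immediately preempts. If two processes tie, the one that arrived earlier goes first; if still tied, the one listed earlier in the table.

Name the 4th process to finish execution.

Timeline: | P0 0-2 | P2 2-7 | P0 7-12 | P3 12-17 | P5 17-23 | P7 23-31 | P6 31-33 | P1 33-39 | P4 39-45 |
Completion: P0=12  P1=39  P2=7  P3=17  P4=45  P5=23  P6=33  P7=31
Finish order: P2 → P0 → P3 → P5 → P7 → P6 → P1 → P4

P5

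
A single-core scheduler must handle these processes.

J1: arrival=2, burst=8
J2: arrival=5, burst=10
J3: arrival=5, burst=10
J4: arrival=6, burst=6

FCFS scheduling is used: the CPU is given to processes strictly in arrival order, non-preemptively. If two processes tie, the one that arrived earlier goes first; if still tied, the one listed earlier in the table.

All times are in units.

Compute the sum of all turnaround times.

Gantt: | idle 0-2 | J1 2-10 | J2 10-20 | J3 20-30 | J4 30-36 |
Completion: J1=10  J2=20  J3=30  J4=36
Turnaround (C−A): J1=8  J2=15  J3=25  J4=30
Turnaround = completion − arrival: J1=8, J2=15, J3=25, J4=30
Total turnaround = 8 + 15 + 25 + 30 = 78

78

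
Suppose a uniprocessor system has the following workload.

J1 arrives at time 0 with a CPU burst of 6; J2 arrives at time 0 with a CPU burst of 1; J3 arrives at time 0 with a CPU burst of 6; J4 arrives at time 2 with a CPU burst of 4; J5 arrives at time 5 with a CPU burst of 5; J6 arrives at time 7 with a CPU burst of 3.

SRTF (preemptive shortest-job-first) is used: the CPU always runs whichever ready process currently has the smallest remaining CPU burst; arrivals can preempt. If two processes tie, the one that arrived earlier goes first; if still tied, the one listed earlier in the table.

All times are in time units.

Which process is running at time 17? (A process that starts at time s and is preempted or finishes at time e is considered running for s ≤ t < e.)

Schedule: | J2 0-1 | J1 1-2 | J4 2-6 | J1 6-7 | J6 7-10 | J1 10-14 | J5 14-19 | J3 19-25 |
Completion: J1=14  J2=1  J3=25  J4=6  J5=19  J6=10

J5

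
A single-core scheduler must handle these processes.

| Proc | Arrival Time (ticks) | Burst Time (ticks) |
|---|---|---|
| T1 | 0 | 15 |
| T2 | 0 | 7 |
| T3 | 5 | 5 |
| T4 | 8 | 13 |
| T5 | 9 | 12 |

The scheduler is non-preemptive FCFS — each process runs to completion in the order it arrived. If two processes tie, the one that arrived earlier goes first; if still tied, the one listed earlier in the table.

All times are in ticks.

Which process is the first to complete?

Timeline: | T1 0-15 | T2 15-22 | T3 22-27 | T4 27-40 | T5 40-52 |
Completion: T1=15  T2=22  T3=27  T4=40  T5=52
Finish order: T1 → T2 → T3 → T4 → T5

T1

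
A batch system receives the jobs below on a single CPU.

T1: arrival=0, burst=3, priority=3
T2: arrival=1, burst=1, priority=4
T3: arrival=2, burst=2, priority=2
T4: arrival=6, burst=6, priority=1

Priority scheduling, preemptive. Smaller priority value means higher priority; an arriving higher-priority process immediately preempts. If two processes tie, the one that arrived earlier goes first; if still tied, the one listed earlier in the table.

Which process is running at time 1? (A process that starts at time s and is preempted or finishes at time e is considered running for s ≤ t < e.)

T1

Timeline: | T1 0-2 | T3 2-4 | T1 4-5 | T2 5-6 | T4 6-12 |
Completion: T1=5  T2=6  T3=4  T4=12
Turnaround (C−A): T1=5  T2=5  T3=2  T4=6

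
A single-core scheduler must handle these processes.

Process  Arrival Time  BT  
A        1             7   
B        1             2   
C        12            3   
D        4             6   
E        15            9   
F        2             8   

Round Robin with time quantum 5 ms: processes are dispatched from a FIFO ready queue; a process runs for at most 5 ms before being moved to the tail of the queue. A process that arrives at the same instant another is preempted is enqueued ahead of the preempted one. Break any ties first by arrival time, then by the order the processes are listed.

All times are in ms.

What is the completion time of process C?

Schedule: | idle 0-1 | A 1-6 | B 6-8 | F 8-13 | D 13-18 | A 18-20 | C 20-23 | F 23-26 | E 26-31 | D 31-32 | E 32-36 |
Completion: A=20  B=8  C=23  D=32  E=36  F=26

23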